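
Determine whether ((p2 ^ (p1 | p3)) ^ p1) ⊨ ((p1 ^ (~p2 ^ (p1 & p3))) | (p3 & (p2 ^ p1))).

p1 | p2 | p3 | φ | ψ
-- | -- | -- | - | -
0  | 0  | 0  | 0 | 1
0  | 0  | 1  | 1 | 1
0  | 1  | 0  | 1 | 0
0  | 1  | 1  | 0 | 1
1  | 0  | 0  | 0 | 0
1  | 0  | 1  | 0 | 1
1  | 1  | 0  | 1 | 1
1  | 1  | 1  | 1 | 0
At p1=0, p2=1, p3=0 we have φ true but ψ false, so φ does not entail ψ.

no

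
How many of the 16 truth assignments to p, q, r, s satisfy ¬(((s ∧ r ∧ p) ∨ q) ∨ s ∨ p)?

2

p  q  r  s  |  (s ∧ r ∧ p)  ((s ∧ r ∧ p) ∨ q)  (((s ∧ r ∧ p) ∨ q) ∨ s ∨ p)  ¬(((s ∧ r ∧ p) ∨ q) ∨ s ∨ p)
F  F  F  F  |       F               F                       F                            T              
F  F  F  T  |       F               F                       T                            F              
F  F  T  F  |       F               F                       F                            T              
F  F  T  T  |       F               F                       T                            F              
F  T  F  F  |       F               T                       T                            F              
F  T  F  T  |       F               T                       T                            F              
F  T  T  F  |       F               T                       T                            F              
F  T  T  T  |       F               T                       T                            F              
T  F  F  F  |       F               F                       T                            F              
T  F  F  T  |       F               F                       T                            F              
T  F  T  F  |       F               F                       T                            F              
T  F  T  T  |       T               T                       T                            F              
T  T  F  F  |       F               T                       T                            F              
T  T  F  T  |       F               T                       T                            F              
T  T  T  F  |       F               T                       T                            F              
T  T  T  T  |       T               T                       T                            F              
The formula is true on 2 of the 16 rows.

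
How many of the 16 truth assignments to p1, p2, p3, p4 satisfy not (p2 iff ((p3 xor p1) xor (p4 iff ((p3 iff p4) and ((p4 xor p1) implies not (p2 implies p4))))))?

7

p1 | p2 | p3 | p4 | (p3 xor p1) | (p3 iff p4) | (p4 xor p1) | (p2 implies p4) | not (p2 implies p4) | φ
-- | -- | -- | -- | ----------- | ----------- | ----------- | --------------- | ------------------- | -
T  | T  | T  | T  |      F      |      T      |      F      |        T        |          F          | F
T  | T  | T  | F  |      F      |      F      |      T      |        F        |          T          | F
T  | T  | F  | T  |      T      |      F      |      F      |        T        |          F          | F
T  | T  | F  | F  |      T      |      T      |      T      |        F        |          T          | F
T  | F  | T  | T  |      F      |      T      |      F      |        T        |          F          | T
T  | F  | T  | F  |      F      |      F      |      T      |        T        |          F          | T
T  | F  | F  | T  |      T      |      F      |      F      |        T        |          F          | T
T  | F  | F  | F  |      T      |      T      |      T      |        T        |          F          | F
F  | T  | T  | T  |      T      |      T      |      T      |        T        |          F          | F
F  | T  | T  | F  |      T      |      F      |      F      |        F        |          T          | T
F  | T  | F  | T  |      F      |      F      |      T      |        T        |          F          | T
F  | T  | F  | F  |      F      |      T      |      F      |        F        |          T          | T
F  | F  | T  | T  |      T      |      T      |      T      |        T        |          F          | T
F  | F  | T  | F  |      T      |      F      |      F      |        T        |          F          | F
F  | F  | F  | T  |      F      |      F      |      T      |        T        |          F          | F
F  | F  | F  | F  |      F      |      T      |      F      |        T        |          F          | F
The formula is true on 7 of the 16 rows.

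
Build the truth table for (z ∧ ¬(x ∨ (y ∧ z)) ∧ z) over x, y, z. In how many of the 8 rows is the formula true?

x | y | z | (y ∧ z) | (x ∨ (y ∧ z)) | ¬(x ∨ (y ∧ z)) | (z ∧ ¬(x ∨ (y ∧ z)) ∧ z)
- | - | - | ------- | ------------- | -------------- | ------------------------
0 | 0 | 0 |    0    |       0       |       1        |            0            
0 | 0 | 1 |    0    |       0       |       1        |            1            
0 | 1 | 0 |    0    |       0       |       1        |            0            
0 | 1 | 1 |    1    |       1       |       0        |            0            
1 | 0 | 0 |    0    |       1       |       0        |            0            
1 | 0 | 1 |    0    |       1       |       0        |            0            
1 | 1 | 0 |    0    |       1       |       0        |            0            
1 | 1 | 1 |    1    |       1       |       0        |            0            
The formula is true on 1 of the 8 rows.

1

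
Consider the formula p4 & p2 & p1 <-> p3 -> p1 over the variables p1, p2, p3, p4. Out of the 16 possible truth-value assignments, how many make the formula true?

6

p1 | p2 | p3 | p4 || ((p4 & p2 & p1) <-> (p3 -> p1))
1  | 1  | 1  | 1  ||                1               
1  | 1  | 1  | 0  ||                0               
1  | 1  | 0  | 1  ||                1               
1  | 1  | 0  | 0  ||                0               
1  | 0  | 1  | 1  ||                0               
1  | 0  | 1  | 0  ||                0               
1  | 0  | 0  | 1  ||                0               
1  | 0  | 0  | 0  ||                0               
0  | 1  | 1  | 1  ||                1               
0  | 1  | 1  | 0  ||                1               
0  | 1  | 0  | 1  ||                0               
0  | 1  | 0  | 0  ||                0               
0  | 0  | 1  | 1  ||                1               
0  | 0  | 1  | 0  ||                1               
0  | 0  | 0  | 1  ||                0               
0  | 0  | 0  | 0  ||                0               
The formula is true on 6 of the 16 rows.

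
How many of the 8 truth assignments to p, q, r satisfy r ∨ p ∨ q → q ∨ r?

7

p  q  r  |  (r ∨ p ∨ q)  (q ∨ r)  ((r ∨ p ∨ q) → (q ∨ r))
F  F  F  |       F          F                T           
F  F  T  |       T          T                T           
F  T  F  |       T          T                T           
F  T  T  |       T          T                T           
T  F  F  |       T          F                F           
T  F  T  |       T          T                T           
T  T  F  |       T          T                T           
T  T  T  |       T          T                T           
The formula is true on 7 of the 8 rows.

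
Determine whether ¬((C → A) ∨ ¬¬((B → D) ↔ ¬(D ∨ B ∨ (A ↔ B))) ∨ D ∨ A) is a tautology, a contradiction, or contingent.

contingent

A | B | C | D | (C → A) | (B → D) | (A ↔ B) | (D ∨ B ∨ (A ↔ B)) | ¬(D ∨ B ∨ (A ↔ B)) | φ
- | - | - | - | ------- | ------- | ------- | ----------------- | ------------------ | -
F | F | F | F |    T    |    T    |    T    |         T         |         F          | F
F | F | F | T |    T    |    T    |    T    |         T         |         F          | F
F | F | T | F |    F    |    T    |    T    |         T         |         F          | T
F | F | T | T |    F    |    T    |    T    |         T         |         F          | F
F | T | F | F |    T    |    F    |    F    |         T         |         F          | F
F | T | F | T |    T    |    T    |    F    |         T         |         F          | F
F | T | T | F |    F    |    F    |    F    |         T         |         F          | F
F | T | T | T |    F    |    T    |    F    |         T         |         F          | F
T | F | F | F |    T    |    T    |    F    |         F         |         T          | F
T | F | F | T |    T    |    T    |    F    |         T         |         F          | F
T | F | T | F |    T    |    T    |    F    |         F         |         T          | F
T | F | T | T |    T    |    T    |    F    |         T         |         F          | F
T | T | F | F |    T    |    F    |    T    |         T         |         F          | F
T | T | F | T |    T    |    T    |    T    |         T         |         F          | F
T | T | T | F |    T    |    F    |    T    |         T         |         F          | F
T | T | T | T |    T    |    T    |    T    |         T         |         F          | F
1 of 16 rows are T, so the formula is contingent.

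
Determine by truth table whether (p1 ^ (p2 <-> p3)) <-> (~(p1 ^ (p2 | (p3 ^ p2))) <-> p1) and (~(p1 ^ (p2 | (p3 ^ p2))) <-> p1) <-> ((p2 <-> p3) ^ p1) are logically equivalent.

  p1     p2     p3   |    φ      ψ  
False  False  False  |  False  False
False  False   True  |  False  False
False   True  False  |  False  False
False   True   True  |   True   True
 True  False  False  |   True   True
 True  False   True  |   True   True
 True   True  False  |   True   True
 True   True   True  |  False  False
The columns for φ and ψ agree on every row, so they are logically equivalent.

equivalent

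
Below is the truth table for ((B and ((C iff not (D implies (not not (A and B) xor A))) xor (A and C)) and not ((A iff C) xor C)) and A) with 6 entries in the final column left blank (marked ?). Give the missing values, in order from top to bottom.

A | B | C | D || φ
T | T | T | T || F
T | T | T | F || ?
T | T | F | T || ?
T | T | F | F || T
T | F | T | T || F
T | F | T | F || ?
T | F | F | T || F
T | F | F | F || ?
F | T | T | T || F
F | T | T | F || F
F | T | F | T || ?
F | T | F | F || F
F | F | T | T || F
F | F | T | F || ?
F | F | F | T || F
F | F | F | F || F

T, F, F, F, F, F

Row A=T, B=T, C=T, D=F: (B and ((C iff not (D implies (not not (A and B) xor A))) xor (A and C)) and not ((A iff C) xor C)) = T, so the formula = T.
Row A=T, B=T, C=F, D=T: (B and ((C iff not (D implies (not not (A and B) xor A))) xor (A and C)) and not ((A iff C) xor C)) = F, so the formula = F.
Row A=T, B=F, C=T, D=F: (B and ((C iff not (D implies (not not (A and B) xor A))) xor (A and C)) and not ((A iff C) xor C)) = F, so the formula = F.
Row A=T, B=F, C=F, D=F: (B and ((C iff not (D implies (not not (A and B) xor A))) xor (A and C)) and not ((A iff C) xor C)) = F, so the formula = F.
Row A=F, B=T, C=F, D=T: (B and ((C iff not (D implies (not not (A and B) xor A))) xor (A and C)) and not ((A iff C) xor C)) = F, so the formula = F.
Row A=F, B=F, C=T, D=F: (B and ((C iff not (D implies (not not (A and B) xor A))) xor (A and C)) and not ((A iff C) xor C)) = F, so the formula = F.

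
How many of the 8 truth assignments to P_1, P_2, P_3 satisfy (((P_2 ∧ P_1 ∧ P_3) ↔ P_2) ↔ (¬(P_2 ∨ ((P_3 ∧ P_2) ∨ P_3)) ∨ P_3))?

P_1  P_2  P_3  |  φ
 T    T    T   |  T
 T    T    F   |  T
 T    F    T   |  T
 T    F    F   |  T
 F    T    T   |  F
 F    T    F   |  T
 F    F    T   |  T
 F    F    F   |  T
The formula is true on 7 of the 8 rows.

7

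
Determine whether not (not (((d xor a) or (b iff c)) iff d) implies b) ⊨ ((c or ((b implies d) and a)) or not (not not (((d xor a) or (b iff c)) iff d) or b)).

yes

a  b  c  d  |  φ  ψ
T  T  T  T  |  F  T
T  T  T  F  |  F  T
T  T  F  T  |  F  T
T  T  F  F  |  F  F
T  F  T  T  |  T  T
T  F  T  F  |  T  T
T  F  F  T  |  F  T
T  F  F  F  |  T  T
F  T  T  T  |  F  T
F  T  T  F  |  F  T
F  T  F  T  |  F  F
F  T  F  F  |  F  F
F  F  T  T  |  F  T
F  F  T  F  |  F  T
F  F  F  T  |  F  F
F  F  F  F  |  T  T
In every row where φ is true, ψ is also true, so φ ⊨ ψ.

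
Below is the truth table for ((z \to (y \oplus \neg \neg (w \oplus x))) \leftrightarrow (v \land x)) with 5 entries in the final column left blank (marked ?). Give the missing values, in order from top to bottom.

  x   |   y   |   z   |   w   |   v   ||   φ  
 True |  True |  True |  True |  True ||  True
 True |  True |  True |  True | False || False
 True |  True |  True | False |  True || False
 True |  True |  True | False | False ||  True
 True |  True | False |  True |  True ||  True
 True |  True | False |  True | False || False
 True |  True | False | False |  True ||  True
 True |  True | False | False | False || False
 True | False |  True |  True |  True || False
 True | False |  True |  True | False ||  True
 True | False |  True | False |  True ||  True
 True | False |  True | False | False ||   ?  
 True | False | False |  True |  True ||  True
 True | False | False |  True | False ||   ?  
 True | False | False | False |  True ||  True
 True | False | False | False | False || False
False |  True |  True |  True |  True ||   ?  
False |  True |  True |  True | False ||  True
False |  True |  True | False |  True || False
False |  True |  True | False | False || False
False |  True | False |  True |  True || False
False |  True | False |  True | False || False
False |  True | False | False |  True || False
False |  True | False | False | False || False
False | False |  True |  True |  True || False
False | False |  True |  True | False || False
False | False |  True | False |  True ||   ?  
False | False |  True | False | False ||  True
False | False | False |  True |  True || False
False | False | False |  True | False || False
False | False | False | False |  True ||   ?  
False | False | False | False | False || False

Row x=True, y=False, z=True, w=False, v=False: (z \to (y \oplus \neg \neg (w \oplus x))) = True, (v \land x) = False, so the formula = False.
Row x=True, y=False, z=False, w=True, v=False: (z \to (y \oplus \neg \neg (w \oplus x))) = True, (v \land x) = False, so the formula = False.
Row x=False, y=True, z=True, w=True, v=True: (z \to (y \oplus \neg \neg (w \oplus x))) = False, (v \land x) = False, so the formula = True.
Row x=False, y=False, z=True, w=False, v=True: (z \to (y \oplus \neg \neg (w \oplus x))) = False, (v \land x) = False, so the formula = True.
Row x=False, y=False, z=False, w=False, v=True: (z \to (y \oplus \neg \neg (w \oplus x))) = True, (v \land x) = False, so the formula = False.

False, False, True, True, False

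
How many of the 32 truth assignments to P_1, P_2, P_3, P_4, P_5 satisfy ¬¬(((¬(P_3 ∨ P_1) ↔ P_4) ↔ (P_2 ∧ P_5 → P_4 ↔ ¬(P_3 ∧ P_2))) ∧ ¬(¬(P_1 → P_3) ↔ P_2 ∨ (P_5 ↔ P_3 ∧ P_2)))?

13

P_1  P_2  P_3  P_4  P_5  |  φ
 T    T    T    T    T   |  T
 T    T    T    T    F   |  T
 T    T    T    F    T   |  T
 T    T    T    F    F   |  F
 T    T    F    T    T   |  F
 T    T    F    T    F   |  F
 T    T    F    F    T   |  F
 T    T    F    F    F   |  F
 T    F    T    T    T   |  F
 T    F    T    T    F   |  F
 T    F    T    F    T   |  F
 T    F    T    F    F   |  T
 T    F    F    T    T   |  F
 T    F    F    T    F   |  F
 T    F    F    F    T   |  T
 T    F    F    F    F   |  F
 F    T    T    T    T   |  T
 F    T    T    T    F   |  T
 F    T    T    F    T   |  T
 F    T    T    F    F   |  F
 F    T    F    T    T   |  T
 F    T    F    T    F   |  T
 F    T    F    F    T   |  T
 F    T    F    F    F   |  F
 F    F    T    T    T   |  F
 F    F    T    T    F   |  F
 F    F    T    F    T   |  F
 F    F    T    F    F   |  T
 F    F    F    T    T   |  F
 F    F    F    T    F   |  T
 F    F    F    F    T   |  F
 F    F    F    F    F   |  F
The formula is true on 13 of the 32 rows.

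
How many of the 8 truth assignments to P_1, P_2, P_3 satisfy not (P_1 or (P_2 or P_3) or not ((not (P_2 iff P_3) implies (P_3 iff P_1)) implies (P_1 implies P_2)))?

P_1 | P_2 | P_3 | (P_2 or P_3) | (P_2 iff P_3) | not (P_2 iff P_3) | (P_3 iff P_1) | (P_1 implies P_2) | φ
--- | --- | --- | ------------ | ------------- | ----------------- | ------------- | ----------------- | -
 T  |  T  |  T  |      T       |       T       |         F         |       T       |         T         | F
 T  |  T  |  F  |      T       |       F       |         T         |       F       |         T         | F
 T  |  F  |  T  |      T       |       F       |         T         |       T       |         F         | F
 T  |  F  |  F  |      F       |       T       |         F         |       F       |         F         | F
 F  |  T  |  T  |      T       |       T       |         F         |       F       |         T         | F
 F  |  T  |  F  |      T       |       F       |         T         |       T       |         T         | F
 F  |  F  |  T  |      T       |       F       |         T         |       F       |         T         | F
 F  |  F  |  F  |      F       |       T       |         F         |       T       |         T         | T
The formula is true on 1 of the 8 rows.

1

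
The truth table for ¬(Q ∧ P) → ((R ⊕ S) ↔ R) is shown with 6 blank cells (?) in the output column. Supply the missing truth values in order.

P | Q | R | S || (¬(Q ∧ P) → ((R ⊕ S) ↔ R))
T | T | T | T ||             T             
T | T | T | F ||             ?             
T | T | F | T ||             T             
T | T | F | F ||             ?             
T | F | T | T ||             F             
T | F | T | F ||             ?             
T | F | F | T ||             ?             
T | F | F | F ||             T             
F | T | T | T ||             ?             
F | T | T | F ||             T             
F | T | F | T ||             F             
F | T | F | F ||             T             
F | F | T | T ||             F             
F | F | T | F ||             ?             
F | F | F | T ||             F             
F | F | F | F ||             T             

Row P=T, Q=T, R=T, S=F: ¬(Q ∧ P) = F, ((R ⊕ S) ↔ R) = T, so (¬(Q ∧ P) → ((R ⊕ S) ↔ R)) = T.
Row P=T, Q=T, R=F, S=F: ¬(Q ∧ P) = F, ((R ⊕ S) ↔ R) = T, so (¬(Q ∧ P) → ((R ⊕ S) ↔ R)) = T.
Row P=T, Q=F, R=T, S=F: ¬(Q ∧ P) = T, ((R ⊕ S) ↔ R) = T, so (¬(Q ∧ P) → ((R ⊕ S) ↔ R)) = T.
Row P=T, Q=F, R=F, S=T: ¬(Q ∧ P) = T, ((R ⊕ S) ↔ R) = F, so (¬(Q ∧ P) → ((R ⊕ S) ↔ R)) = F.
Row P=F, Q=T, R=T, S=T: ¬(Q ∧ P) = T, ((R ⊕ S) ↔ R) = F, so (¬(Q ∧ P) → ((R ⊕ S) ↔ R)) = F.
Row P=F, Q=F, R=T, S=F: ¬(Q ∧ P) = T, ((R ⊕ S) ↔ R) = T, so (¬(Q ∧ P) → ((R ⊕ S) ↔ R)) = T.

T, T, T, F, F, T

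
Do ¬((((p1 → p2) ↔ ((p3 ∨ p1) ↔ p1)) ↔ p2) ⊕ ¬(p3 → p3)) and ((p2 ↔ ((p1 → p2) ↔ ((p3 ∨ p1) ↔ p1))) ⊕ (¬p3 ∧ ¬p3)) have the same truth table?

not equivalent

p1 | p2 | p3 | φ | ψ
-- | -- | -- | - | -
T  | T  | T  | F | T
T  | T  | F  | F | F
T  | F  | T  | F | T
T  | F  | F  | F | F
F  | T  | T  | T | F
F  | T  | F  | F | F
F  | F  | T  | F | T
F  | F  | F  | T | T
The columns differ at p1=T, p2=T, p3=T (φ=F, ψ=T), so they are not equivalent.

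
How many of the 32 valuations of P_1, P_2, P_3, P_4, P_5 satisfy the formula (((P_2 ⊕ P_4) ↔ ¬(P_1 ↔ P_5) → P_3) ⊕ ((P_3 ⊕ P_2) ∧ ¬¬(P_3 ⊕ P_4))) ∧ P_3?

12

 P_1  |  P_2  |  P_3  |  P_4  |  P_5  |   φ  
----- | ----- | ----- | ----- | ----- | -----
 True |  True |  True |  True |  True | False
 True |  True |  True |  True | False | False
 True |  True |  True | False |  True |  True
 True |  True |  True | False | False |  True
 True |  True | False |  True |  True | False
 True |  True | False |  True | False | False
 True |  True | False | False |  True | False
 True |  True | False | False | False | False
 True | False |  True |  True |  True |  True
 True | False |  True |  True | False |  True
 True | False |  True | False |  True |  True
 True | False |  True | False | False |  True
 True | False | False |  True |  True | False
 True | False | False |  True | False | False
 True | False | False | False |  True | False
 True | False | False | False | False | False
False |  True |  True |  True |  True | False
False |  True |  True |  True | False | False
False |  True |  True | False |  True |  True
False |  True |  True | False | False |  True
False |  True | False |  True |  True | False
False |  True | False |  True | False | False
False |  True | False | False |  True | False
False |  True | False | False | False | False
False | False |  True |  True |  True |  True
False | False |  True |  True | False |  True
False | False |  True | False |  True |  True
False | False |  True | False | False |  True
False | False | False |  True |  True | False
False | False | False |  True | False | False
False | False | False | False |  True | False
False | False | False | False | False | False
The formula is true on 12 of the 32 rows.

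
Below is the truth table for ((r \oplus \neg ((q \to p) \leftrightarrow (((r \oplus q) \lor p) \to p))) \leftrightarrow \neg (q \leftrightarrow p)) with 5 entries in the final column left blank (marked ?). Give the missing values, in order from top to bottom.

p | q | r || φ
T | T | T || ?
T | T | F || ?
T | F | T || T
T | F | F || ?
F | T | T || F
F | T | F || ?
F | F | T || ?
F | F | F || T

F, T, F, F, T

Row p=T, q=T, r=T: (r \oplus \neg ((q \to p) \leftrightarrow (((r \oplus q) \lor p) \to p))) = T, \neg (q \leftrightarrow p) = F, so the formula = F.
Row p=T, q=T, r=F: (r \oplus \neg ((q \to p) \leftrightarrow (((r \oplus q) \lor p) \to p))) = F, \neg (q \leftrightarrow p) = F, so the formula = T.
Row p=T, q=F, r=F: (r \oplus \neg ((q \to p) \leftrightarrow (((r \oplus q) \lor p) \to p))) = F, \neg (q \leftrightarrow p) = T, so the formula = F.
Row p=F, q=T, r=F: (r \oplus \neg ((q \to p) \leftrightarrow (((r \oplus q) \lor p) \to p))) = F, \neg (q \leftrightarrow p) = T, so the formula = F.
Row p=F, q=F, r=T: (r \oplus \neg ((q \to p) \leftrightarrow (((r \oplus q) \lor p) \to p))) = F, \neg (q \leftrightarrow p) = F, so the formula = T.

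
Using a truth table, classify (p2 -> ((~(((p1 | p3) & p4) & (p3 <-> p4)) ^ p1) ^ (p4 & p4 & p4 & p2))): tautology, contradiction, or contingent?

contingent

p1  p2  p3  p4     (p1 | p3)  ((p1 | p3) & p4)  (p3 <-> p4)  (p4 & p4 & p4 & p2)  φ
F   F   F   F          F             F               T                F           T
F   F   F   T          F             F               F                F           T
F   F   T   F          T             F               F                F           T
F   F   T   T          T             T               T                F           T
F   T   F   F          F             F               T                F           T
F   T   F   T          F             F               F                T           F
F   T   T   F          T             F               F                F           T
F   T   T   T          T             T               T                T           T
T   F   F   F          T             F               T                F           T
T   F   F   T          T             T               F                F           T
T   F   T   F          T             F               F                F           T
T   F   T   T          T             T               T                F           T
T   T   F   F          T             F               T                F           F
T   T   F   T          T             T               F                T           T
T   T   T   F          T             F               F                F           F
T   T   T   T          T             T               T                T           F
12 of 16 rows are T, so the formula is contingent.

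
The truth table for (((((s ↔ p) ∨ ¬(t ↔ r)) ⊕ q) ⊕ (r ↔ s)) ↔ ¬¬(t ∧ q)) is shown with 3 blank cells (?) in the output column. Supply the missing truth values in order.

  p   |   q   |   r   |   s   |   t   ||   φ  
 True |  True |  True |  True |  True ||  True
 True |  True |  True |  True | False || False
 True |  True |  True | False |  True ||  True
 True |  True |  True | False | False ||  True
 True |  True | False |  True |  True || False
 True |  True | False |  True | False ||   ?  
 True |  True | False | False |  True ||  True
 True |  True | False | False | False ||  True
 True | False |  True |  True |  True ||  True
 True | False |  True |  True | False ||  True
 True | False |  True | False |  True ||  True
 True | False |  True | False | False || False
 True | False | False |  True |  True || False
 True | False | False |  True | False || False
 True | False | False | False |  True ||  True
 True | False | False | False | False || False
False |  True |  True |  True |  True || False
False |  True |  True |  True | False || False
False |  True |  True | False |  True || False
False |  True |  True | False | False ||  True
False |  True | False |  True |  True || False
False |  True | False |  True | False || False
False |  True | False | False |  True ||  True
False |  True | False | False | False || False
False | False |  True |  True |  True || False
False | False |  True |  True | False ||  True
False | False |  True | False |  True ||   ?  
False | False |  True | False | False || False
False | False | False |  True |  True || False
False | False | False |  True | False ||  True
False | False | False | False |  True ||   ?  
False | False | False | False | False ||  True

True, False, True

Row p=True, q=True, r=False, s=True, t=False: ((((s ↔ p) ∨ ¬(t ↔ r)) ⊕ q) ⊕ (r ↔ s)) = False, ¬¬(t ∧ q) = False, so the formula = True.
Row p=False, q=False, r=True, s=False, t=True: ((((s ↔ p) ∨ ¬(t ↔ r)) ⊕ q) ⊕ (r ↔ s)) = True, ¬¬(t ∧ q) = False, so the formula = False.
Row p=False, q=False, r=False, s=False, t=True: ((((s ↔ p) ∨ ¬(t ↔ r)) ⊕ q) ⊕ (r ↔ s)) = False, ¬¬(t ∧ q) = False, so the formula = True.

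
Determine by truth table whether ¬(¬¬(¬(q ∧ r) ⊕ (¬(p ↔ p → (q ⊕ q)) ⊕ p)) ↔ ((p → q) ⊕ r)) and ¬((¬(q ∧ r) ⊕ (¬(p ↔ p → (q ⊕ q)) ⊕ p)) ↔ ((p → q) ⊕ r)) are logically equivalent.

p | q | r | φ | ψ
- | - | - | - | -
F | F | F | T | T
F | F | T | F | F
F | T | F | T | T
F | T | T | T | T
T | F | F | T | T
T | F | T | F | F
T | T | F | F | F
T | T | T | F | F
The columns for φ and ψ agree on every row, so they are logically equivalent.

equivalent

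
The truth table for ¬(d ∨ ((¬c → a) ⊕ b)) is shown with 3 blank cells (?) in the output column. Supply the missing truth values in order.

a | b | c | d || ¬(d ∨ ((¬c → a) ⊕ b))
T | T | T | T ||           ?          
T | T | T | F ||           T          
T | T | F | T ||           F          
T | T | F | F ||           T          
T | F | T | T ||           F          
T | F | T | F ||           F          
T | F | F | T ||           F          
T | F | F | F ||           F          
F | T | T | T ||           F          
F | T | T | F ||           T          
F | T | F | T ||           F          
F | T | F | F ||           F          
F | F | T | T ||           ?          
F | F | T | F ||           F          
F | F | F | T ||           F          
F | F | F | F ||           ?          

F, F, T

Row a=T, b=T, c=T, d=T: ((¬c → a) ⊕ b) = F, (d ∨ ((¬c → a) ⊕ b)) = T, so ¬(d ∨ ((¬c → a) ⊕ b)) = F.
Row a=F, b=F, c=T, d=T: ((¬c → a) ⊕ b) = T, (d ∨ ((¬c → a) ⊕ b)) = T, so ¬(d ∨ ((¬c → a) ⊕ b)) = F.
Row a=F, b=F, c=F, d=F: ((¬c → a) ⊕ b) = F, (d ∨ ((¬c → a) ⊕ b)) = F, so ¬(d ∨ ((¬c → a) ⊕ b)) = T.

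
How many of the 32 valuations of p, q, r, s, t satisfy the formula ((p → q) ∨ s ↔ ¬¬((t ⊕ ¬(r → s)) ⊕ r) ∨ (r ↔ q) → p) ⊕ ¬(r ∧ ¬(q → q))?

p | q | r | s | t || φ
T | T | T | T | T || F
T | T | T | T | F || F
T | T | T | F | T || F
T | T | T | F | F || F
T | T | F | T | T || F
T | T | F | T | F || F
T | T | F | F | T || F
T | T | F | F | F || F
T | F | T | T | T || F
T | F | T | T | F || F
T | F | T | F | T || T
T | F | T | F | F || T
T | F | F | T | T || F
T | F | F | T | F || F
T | F | F | F | T || T
T | F | F | F | F || T
F | T | T | T | T || T
F | T | T | T | F || T
F | T | T | F | T || T
F | T | T | F | F || T
F | T | F | T | T || T
F | T | F | T | F || F
F | T | F | F | T || T
F | T | F | F | F || F
F | F | T | T | T || F
F | F | T | T | F || T
F | F | T | F | T || T
F | F | T | F | F || F
F | F | F | T | T || T
F | F | F | T | F || T
F | F | F | F | T || T
F | F | F | F | F || T
The formula is true on 16 of the 32 rows.

16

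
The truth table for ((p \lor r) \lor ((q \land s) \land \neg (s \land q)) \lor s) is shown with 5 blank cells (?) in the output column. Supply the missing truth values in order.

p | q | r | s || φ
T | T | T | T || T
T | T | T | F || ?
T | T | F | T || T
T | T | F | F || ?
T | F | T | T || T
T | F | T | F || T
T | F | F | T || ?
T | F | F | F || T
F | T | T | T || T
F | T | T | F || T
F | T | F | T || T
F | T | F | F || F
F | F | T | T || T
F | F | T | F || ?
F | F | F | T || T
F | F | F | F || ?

T, T, T, T, F

Row p=T, q=T, r=T, s=F: (p \lor r) = T, ((q \land s) \land \neg (s \land q)) = F, so the formula = T.
Row p=T, q=T, r=F, s=F: (p \lor r) = T, ((q \land s) \land \neg (s \land q)) = F, so the formula = T.
Row p=T, q=F, r=F, s=T: (p \lor r) = T, ((q \land s) \land \neg (s \land q)) = F, so the formula = T.
Row p=F, q=F, r=T, s=F: (p \lor r) = T, ((q \land s) \land \neg (s \land q)) = F, so the formula = T.
Row p=F, q=F, r=F, s=F: (p \lor r) = F, ((q \land s) \land \neg (s \land q)) = F, so the formula = F.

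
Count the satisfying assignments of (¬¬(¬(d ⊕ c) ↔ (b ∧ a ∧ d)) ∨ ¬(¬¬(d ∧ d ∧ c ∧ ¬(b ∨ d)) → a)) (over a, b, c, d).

8

a  b  c  d  |  φ
F  F  F  F  |  F
F  F  F  T  |  T
F  F  T  F  |  T
F  F  T  T  |  F
F  T  F  F  |  F
F  T  F  T  |  T
F  T  T  F  |  T
F  T  T  T  |  F
T  F  F  F  |  F
T  F  F  T  |  T
T  F  T  F  |  T
T  F  T  T  |  F
T  T  F  F  |  F
T  T  F  T  |  F
T  T  T  F  |  T
T  T  T  T  |  T
The formula is true on 8 of the 16 rows.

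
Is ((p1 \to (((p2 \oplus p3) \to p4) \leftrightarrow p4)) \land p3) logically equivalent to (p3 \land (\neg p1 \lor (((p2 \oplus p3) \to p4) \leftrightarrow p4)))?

equivalent

p1 | p2 | p3 | p4 || φ | ψ
F  | F  | F  | F  || F | F
F  | F  | F  | T  || F | F
F  | F  | T  | F  || T | T
F  | F  | T  | T  || T | T
F  | T  | F  | F  || F | F
F  | T  | F  | T  || F | F
F  | T  | T  | F  || T | T
F  | T  | T  | T  || T | T
T  | F  | F  | F  || F | F
T  | F  | F  | T  || F | F
T  | F  | T  | F  || T | T
T  | F  | T  | T  || T | T
T  | T  | F  | F  || F | F
T  | T  | F  | T  || F | F
T  | T  | T  | F  || F | F
T  | T  | T  | T  || T | T
The columns for φ and ψ agree on every row, so they are logically equivalent.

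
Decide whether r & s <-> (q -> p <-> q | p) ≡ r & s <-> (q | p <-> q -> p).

p | q | r | s | φ | ψ
- | - | - | - | - | -
0 | 0 | 0 | 0 | 1 | 1
0 | 0 | 0 | 1 | 1 | 1
0 | 0 | 1 | 0 | 1 | 1
0 | 0 | 1 | 1 | 0 | 0
0 | 1 | 0 | 0 | 1 | 1
0 | 1 | 0 | 1 | 1 | 1
0 | 1 | 1 | 0 | 1 | 1
0 | 1 | 1 | 1 | 0 | 0
1 | 0 | 0 | 0 | 0 | 0
1 | 0 | 0 | 1 | 0 | 0
1 | 0 | 1 | 0 | 0 | 0
1 | 0 | 1 | 1 | 1 | 1
1 | 1 | 0 | 0 | 0 | 0
1 | 1 | 0 | 1 | 0 | 0
1 | 1 | 1 | 0 | 0 | 0
1 | 1 | 1 | 1 | 1 | 1
The columns for φ and ψ agree on every row, so they are logically equivalent.

equivalent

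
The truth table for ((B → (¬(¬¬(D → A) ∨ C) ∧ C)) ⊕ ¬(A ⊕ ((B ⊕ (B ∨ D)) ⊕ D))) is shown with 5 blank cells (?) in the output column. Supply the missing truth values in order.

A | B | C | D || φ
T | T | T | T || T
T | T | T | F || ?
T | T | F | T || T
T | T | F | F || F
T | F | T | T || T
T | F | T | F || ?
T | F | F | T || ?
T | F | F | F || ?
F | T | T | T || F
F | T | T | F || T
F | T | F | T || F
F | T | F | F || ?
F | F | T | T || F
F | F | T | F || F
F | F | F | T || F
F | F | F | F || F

Row A=T, B=T, C=T, D=F: (B → (¬(¬¬(D → A) ∨ C) ∧ C)) = F, ¬(A ⊕ ((B ⊕ (B ∨ D)) ⊕ D)) = F, so the formula = F.
Row A=T, B=F, C=T, D=F: (B → (¬(¬¬(D → A) ∨ C) ∧ C)) = T, ¬(A ⊕ ((B ⊕ (B ∨ D)) ⊕ D)) = F, so the formula = T.
Row A=T, B=F, C=F, D=T: (B → (¬(¬¬(D → A) ∨ C) ∧ C)) = T, ¬(A ⊕ ((B ⊕ (B ∨ D)) ⊕ D)) = F, so the formula = T.
Row A=T, B=F, C=F, D=F: (B → (¬(¬¬(D → A) ∨ C) ∧ C)) = T, ¬(A ⊕ ((B ⊕ (B ∨ D)) ⊕ D)) = F, so the formula = T.
Row A=F, B=T, C=F, D=F: (B → (¬(¬¬(D → A) ∨ C) ∧ C)) = F, ¬(A ⊕ ((B ⊕ (B ∨ D)) ⊕ D)) = T, so the formula = T.

F, T, T, T, T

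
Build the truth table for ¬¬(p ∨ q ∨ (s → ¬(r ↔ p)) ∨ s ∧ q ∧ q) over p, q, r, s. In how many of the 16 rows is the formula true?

p | q | r | s | φ
- | - | - | - | -
1 | 1 | 1 | 1 | 1
1 | 1 | 1 | 0 | 1
1 | 1 | 0 | 1 | 1
1 | 1 | 0 | 0 | 1
1 | 0 | 1 | 1 | 1
1 | 0 | 1 | 0 | 1
1 | 0 | 0 | 1 | 1
1 | 0 | 0 | 0 | 1
0 | 1 | 1 | 1 | 1
0 | 1 | 1 | 0 | 1
0 | 1 | 0 | 1 | 1
0 | 1 | 0 | 0 | 1
0 | 0 | 1 | 1 | 1
0 | 0 | 1 | 0 | 1
0 | 0 | 0 | 1 | 0
0 | 0 | 0 | 0 | 1
The formula is true on 15 of the 16 rows.

15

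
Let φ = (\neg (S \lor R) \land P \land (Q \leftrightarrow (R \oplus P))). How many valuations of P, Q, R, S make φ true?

P | Q | R | S || (S \lor R) | \neg (S \lor R) | (R \oplus P) | φ
T | T | T | T ||     T      |        F        |      F       | F
T | T | T | F ||     T      |        F        |      F       | F
T | T | F | T ||     T      |        F        |      T       | F
T | T | F | F ||     F      |        T        |      T       | T
T | F | T | T ||     T      |        F        |      F       | F
T | F | T | F ||     T      |        F        |      F       | F
T | F | F | T ||     T      |        F        |      T       | F
T | F | F | F ||     F      |        T        |      T       | F
F | T | T | T ||     T      |        F        |      T       | F
F | T | T | F ||     T      |        F        |      T       | F
F | T | F | T ||     T      |        F        |      F       | F
F | T | F | F ||     F      |        T        |      F       | F
F | F | T | T ||     T      |        F        |      T       | F
F | F | T | F ||     T      |        F        |      T       | F
F | F | F | T ||     T      |        F        |      F       | F
F | F | F | F ||     F      |        T        |      F       | F
The formula is true on 1 of the 16 rows.

1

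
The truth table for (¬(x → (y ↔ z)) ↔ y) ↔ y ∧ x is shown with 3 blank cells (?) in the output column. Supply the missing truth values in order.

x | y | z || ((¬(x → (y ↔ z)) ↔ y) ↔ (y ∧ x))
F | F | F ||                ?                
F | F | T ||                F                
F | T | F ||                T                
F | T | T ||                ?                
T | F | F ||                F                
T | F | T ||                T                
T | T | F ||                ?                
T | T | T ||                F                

F, T, T

Row x=F, y=F, z=F: (¬(x → (y ↔ z)) ↔ y) = T, (y ∧ x) = F, so ((¬(x → (y ↔ z)) ↔ y) ↔ (y ∧ x)) = F.
Row x=F, y=T, z=T: (¬(x → (y ↔ z)) ↔ y) = F, (y ∧ x) = F, so ((¬(x → (y ↔ z)) ↔ y) ↔ (y ∧ x)) = T.
Row x=T, y=T, z=F: (¬(x → (y ↔ z)) ↔ y) = T, (y ∧ x) = T, so ((¬(x → (y ↔ z)) ↔ y) ↔ (y ∧ x)) = T.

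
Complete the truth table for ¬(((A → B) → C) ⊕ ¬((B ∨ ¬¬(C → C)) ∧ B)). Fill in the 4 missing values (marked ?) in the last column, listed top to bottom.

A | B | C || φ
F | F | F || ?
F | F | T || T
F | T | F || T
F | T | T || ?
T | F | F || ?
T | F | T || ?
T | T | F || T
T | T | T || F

Row A=F, B=F, C=F: ((A → B) → C) = F, ¬((B ∨ ¬¬(C → C)) ∧ B) = T, (((A → B) → C) ⊕ ¬((B ∨ ¬¬(C → C)) ∧ B)) = T, so the formula = F.
Row A=F, B=T, C=T: ((A → B) → C) = T, ¬((B ∨ ¬¬(C → C)) ∧ B) = F, (((A → B) → C) ⊕ ¬((B ∨ ¬¬(C → C)) ∧ B)) = T, so the formula = F.
Row A=T, B=F, C=F: ((A → B) → C) = T, ¬((B ∨ ¬¬(C → C)) ∧ B) = T, (((A → B) → C) ⊕ ¬((B ∨ ¬¬(C → C)) ∧ B)) = F, so the formula = T.
Row A=T, B=F, C=T: ((A → B) → C) = T, ¬((B ∨ ¬¬(C → C)) ∧ B) = T, (((A → B) → C) ⊕ ¬((B ∨ ¬¬(C → C)) ∧ B)) = F, so the formula = T.

F, F, T, T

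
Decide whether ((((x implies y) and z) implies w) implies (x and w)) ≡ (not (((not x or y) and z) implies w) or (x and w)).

x | y | z | w || φ | ψ
F | F | F | F || F | F
F | F | F | T || F | F
F | F | T | F || T | T
F | F | T | T || F | F
F | T | F | F || F | F
F | T | F | T || F | F
F | T | T | F || T | T
F | T | T | T || F | F
T | F | F | F || F | F
T | F | F | T || T | T
T | F | T | F || F | F
T | F | T | T || T | T
T | T | F | F || F | F
T | T | F | T || T | T
T | T | T | F || T | T
T | T | T | T || T | T
The columns for φ and ψ agree on every row, so they are logically equivalent.

equivalent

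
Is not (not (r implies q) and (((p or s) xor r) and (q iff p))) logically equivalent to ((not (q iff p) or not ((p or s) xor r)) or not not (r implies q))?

equivalent

p  q  r  s  |  φ  ψ
0  0  0  0  |  1  1
0  0  0  1  |  1  1
0  0  1  0  |  0  0
0  0  1  1  |  1  1
0  1  0  0  |  1  1
0  1  0  1  |  1  1
0  1  1  0  |  1  1
0  1  1  1  |  1  1
1  0  0  0  |  1  1
1  0  0  1  |  1  1
1  0  1  0  |  1  1
1  0  1  1  |  1  1
1  1  0  0  |  1  1
1  1  0  1  |  1  1
1  1  1  0  |  1  1
1  1  1  1  |  1  1
The columns for φ and ψ agree on every row, so they are logically equivalent.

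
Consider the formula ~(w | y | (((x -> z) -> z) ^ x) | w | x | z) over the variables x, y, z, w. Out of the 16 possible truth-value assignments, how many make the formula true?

x | y | z | w | φ
- | - | - | - | -
1 | 1 | 1 | 1 | 0
1 | 1 | 1 | 0 | 0
1 | 1 | 0 | 1 | 0
1 | 1 | 0 | 0 | 0
1 | 0 | 1 | 1 | 0
1 | 0 | 1 | 0 | 0
1 | 0 | 0 | 1 | 0
1 | 0 | 0 | 0 | 0
0 | 1 | 1 | 1 | 0
0 | 1 | 1 | 0 | 0
0 | 1 | 0 | 1 | 0
0 | 1 | 0 | 0 | 0
0 | 0 | 1 | 1 | 0
0 | 0 | 1 | 0 | 0
0 | 0 | 0 | 1 | 0
0 | 0 | 0 | 0 | 1
The formula is true on 1 of the 16 rows.

1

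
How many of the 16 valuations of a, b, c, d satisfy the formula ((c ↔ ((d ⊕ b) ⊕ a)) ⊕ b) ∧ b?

4

a  b  c  d  |  (d ⊕ b)  ((d ⊕ b) ⊕ a)  (c ↔ ((d ⊕ b) ⊕ a))  ((c ↔ ((d ⊕ b) ⊕ a)) ⊕ b)  (((c ↔ ((d ⊕ b) ⊕ a)) ⊕ b) ∧ b)
T  T  T  T  |     F           T                 T                       F                             F               
T  T  T  F  |     T           F                 F                       T                             T               
T  T  F  T  |     F           T                 F                       T                             T               
T  T  F  F  |     T           F                 T                       F                             F               
T  F  T  T  |     T           F                 F                       F                             F               
T  F  T  F  |     F           T                 T                       T                             F               
T  F  F  T  |     T           F                 T                       T                             F               
T  F  F  F  |     F           T                 F                       F                             F               
F  T  T  T  |     F           F                 F                       T                             T               
F  T  T  F  |     T           T                 T                       F                             F               
F  T  F  T  |     F           F                 T                       F                             F               
F  T  F  F  |     T           T                 F                       T                             T               
F  F  T  T  |     T           T                 T                       T                             F               
F  F  T  F  |     F           F                 F                       F                             F               
F  F  F  T  |     T           T                 F                       F                             F               
F  F  F  F  |     F           F                 T                       T                             F               
The formula is true on 4 of the 16 rows.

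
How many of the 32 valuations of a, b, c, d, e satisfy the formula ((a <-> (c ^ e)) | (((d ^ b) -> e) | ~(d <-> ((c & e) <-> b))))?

a  b  c  d  e  |  φ
T  T  T  T  T  |  T
T  T  T  T  F  |  T
T  T  T  F  T  |  T
T  T  T  F  F  |  T
T  T  F  T  T  |  T
T  T  F  T  F  |  T
T  T  F  F  T  |  T
T  T  F  F  F  |  F
T  F  T  T  T  |  T
T  F  T  T  F  |  T
T  F  T  F  T  |  T
T  F  T  F  F  |  T
T  F  F  T  T  |  T
T  F  F  T  F  |  F
T  F  F  F  T  |  T
T  F  F  F  F  |  T
F  T  T  T  T  |  T
F  T  T  T  F  |  T
F  T  T  F  T  |  T
F  T  T  F  F  |  F
F  T  F  T  T  |  T
F  T  F  T  F  |  T
F  T  F  F  T  |  T
F  T  F  F  F  |  T
F  F  T  T  T  |  T
F  F  T  T  F  |  F
F  F  T  F  T  |  T
F  F  T  F  F  |  T
F  F  F  T  T  |  T
F  F  F  T  F  |  T
F  F  F  F  T  |  T
F  F  F  F  F  |  T
The formula is true on 28 of the 32 rows.

28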